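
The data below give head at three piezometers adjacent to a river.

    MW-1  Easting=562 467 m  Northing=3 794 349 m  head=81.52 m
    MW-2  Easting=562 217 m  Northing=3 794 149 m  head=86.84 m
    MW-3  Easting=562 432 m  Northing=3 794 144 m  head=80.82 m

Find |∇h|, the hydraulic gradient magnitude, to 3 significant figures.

0.0290

Taking MW-1 as reference: MW-2−MW-1 = (-250, -200, +5.32); MW-3−MW-1 = (-35, -205, -0.70).
Solve a·Δx + b·Δy = Δh: det = (-250)·(-205) − (-35)·(-200) = 44250.
∂h/∂x = [(+5.32)·(-205) − (-0.70)·(-200)] / 44250 = -0.02781
∂h/∂y = [(-250)·(-0.70) − (-35)·(+5.32)] / 44250 = +0.008163
|∇h| = √(-0.02781² + 0.008163²) = 0.02898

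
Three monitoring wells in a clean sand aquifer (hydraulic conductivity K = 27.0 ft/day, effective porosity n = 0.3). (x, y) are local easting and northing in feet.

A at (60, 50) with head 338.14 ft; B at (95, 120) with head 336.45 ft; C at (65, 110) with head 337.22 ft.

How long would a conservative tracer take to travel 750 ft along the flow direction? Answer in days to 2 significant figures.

330 days

Taking A as reference: B−A = (35, 70, -1.69); C−A = (5, 60, -0.92).
Determinant of the coordinate differences = 35·60 − 5·70 = 1750.
∂h/∂x = [(-1.69)·60 − (-0.92)·70] / 1750 = -0.02114
∂h/∂y = [35·(-0.92) − 5·(-1.69)] / 1750 = -0.01357
|∇h| = √(-0.02114² + -0.01357²) = 0.02512
Seepage velocity v = K·i/n = 27.0 × 0.02512 / 0.3 = 2.261 ft/day.
t = 750 / 2.261 = 331.7 days.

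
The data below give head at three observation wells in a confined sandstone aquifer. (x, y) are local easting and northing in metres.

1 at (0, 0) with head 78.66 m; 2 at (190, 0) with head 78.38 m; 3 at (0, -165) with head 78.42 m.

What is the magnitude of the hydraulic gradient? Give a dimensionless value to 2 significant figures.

∂h/∂x = (78.38 − 78.66) / (190 − 0) = -0.001474
∂h/∂y = (78.42 − 78.66) / (-165 − 0) = +0.001455
|∇h| = √(-0.001474² + 0.001455²) = 0.002071

0.0021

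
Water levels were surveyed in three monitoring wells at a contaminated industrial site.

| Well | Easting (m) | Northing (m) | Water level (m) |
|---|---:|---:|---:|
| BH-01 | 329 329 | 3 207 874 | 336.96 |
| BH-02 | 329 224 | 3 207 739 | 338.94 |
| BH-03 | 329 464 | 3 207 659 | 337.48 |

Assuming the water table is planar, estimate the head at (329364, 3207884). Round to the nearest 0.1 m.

Taking BH-01 as reference: BH-02−BH-01 = (-105, -135, +1.98); BH-03−BH-01 = (135, -215, +0.52).
Solve a·Δx + b·Δy = Δh: det = (-105)·(-215) − 135·(-135) = 40800.
∂h/∂x = [(+1.98)·(-215) − (+0.52)·(-135)] / 40800 = -0.008713
∂h/∂y = [(-105)·(+0.52) − 135·(+1.98)] / 40800 = -0.007890
h(329364, 3207884) = 336.96 + (-0.008713)·(35) + (-0.007890)·(10) = 336.96 -0.305 -0.079 = 336.576 m.

336.6 m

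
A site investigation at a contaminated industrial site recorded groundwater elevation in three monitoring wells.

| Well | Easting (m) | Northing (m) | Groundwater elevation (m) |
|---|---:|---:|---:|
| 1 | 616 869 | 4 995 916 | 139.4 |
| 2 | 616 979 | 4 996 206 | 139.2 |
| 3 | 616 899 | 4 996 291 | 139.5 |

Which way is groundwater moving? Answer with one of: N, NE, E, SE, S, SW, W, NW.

With h = a·x + b·y + c and 1 as origin, the differences give:
  110·a + 290·b = -0.2
  30·a + 375·b = +0.1
Eliminate b (×375 and ×290, subtract): 32550·a = -104.00 → a = ∂h/∂x = -0.003195
Back-substitute: b = ∂h/∂y = +0.0005223.
Flow = −∇h = (+0.003195 east, -0.0005223 north), which points east.

E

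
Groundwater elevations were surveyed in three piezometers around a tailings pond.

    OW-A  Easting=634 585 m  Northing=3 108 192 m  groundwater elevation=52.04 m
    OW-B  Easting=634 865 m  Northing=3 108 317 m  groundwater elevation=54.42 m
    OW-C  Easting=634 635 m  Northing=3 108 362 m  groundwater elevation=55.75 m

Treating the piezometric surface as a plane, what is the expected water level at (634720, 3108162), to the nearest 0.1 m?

Taking OW-A as reference: OW-B−OW-A = (280, 125, +2.38); OW-C−OW-A = (50, 170, +3.71).
Solve a·Δx + b·Δy = Δh: det = 280·170 − 50·125 = 41350.
∂h/∂x = [(+2.38)·170 − (+3.71)·125] / 41350 = -0.001430
∂h/∂y = [280·(+3.71) − 50·(+2.38)] / 41350 = +0.02224
h(634720, 3108162) = 52.04 + (-0.001430)·(135) + (+0.02224)·(-30) = 52.04 -0.193 -0.667 = 51.180 m.

51.2 m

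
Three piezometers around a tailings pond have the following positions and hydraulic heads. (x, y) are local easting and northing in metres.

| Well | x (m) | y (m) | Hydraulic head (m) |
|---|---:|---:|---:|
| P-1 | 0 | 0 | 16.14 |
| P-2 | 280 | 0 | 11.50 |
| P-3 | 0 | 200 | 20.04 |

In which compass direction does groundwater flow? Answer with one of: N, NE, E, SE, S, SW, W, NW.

∂h/∂x = (11.50 − 16.14) / (280 − 0) = -0.01657
∂h/∂y = (20.04 − 16.14) / (200 − 0) = +0.01950
Flow = −∇h = (+0.01657 east, -0.01950 north), which points southeast.

SE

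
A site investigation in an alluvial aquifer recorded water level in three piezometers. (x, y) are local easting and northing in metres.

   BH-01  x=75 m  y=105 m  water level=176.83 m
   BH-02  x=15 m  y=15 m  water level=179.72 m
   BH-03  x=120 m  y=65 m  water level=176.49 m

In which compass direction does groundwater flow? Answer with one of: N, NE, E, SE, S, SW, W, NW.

NE

Taking BH-01 as reference: BH-02−BH-01 = (-60, -90, +2.89); BH-03−BH-01 = (45, -40, -0.34).
Solve a·Δx + b·Δy = Δh: det = (-60)·(-40) − 45·(-90) = 6450.
∂h/∂x = [(+2.89)·(-40) − (-0.34)·(-90)] / 6450 = -0.02267
∂h/∂y = [(-60)·(-0.34) − 45·(+2.89)] / 6450 = -0.01700
Flow = −∇h = (+0.02267 east, +0.01700 north), which points northeast.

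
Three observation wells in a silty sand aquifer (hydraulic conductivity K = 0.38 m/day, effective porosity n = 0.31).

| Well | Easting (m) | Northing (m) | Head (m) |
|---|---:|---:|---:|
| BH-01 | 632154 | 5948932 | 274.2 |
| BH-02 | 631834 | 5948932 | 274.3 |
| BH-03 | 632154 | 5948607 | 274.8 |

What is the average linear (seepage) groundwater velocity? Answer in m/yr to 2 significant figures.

∂h/∂x = (274.3 − 274.2) / (631834 − 632154) = -0.0003125
∂h/∂y = (274.8 − 274.2) / (5948607 − 5948932) = -0.001846
|∇h| = √(-0.0003125² + -0.001846²) = 0.001872
Seepage velocity v = K·i/n = 0.38 × 0.001872 / 0.31 = 0.002295 m/day = 0.8382 m/yr.

0.84 m/yr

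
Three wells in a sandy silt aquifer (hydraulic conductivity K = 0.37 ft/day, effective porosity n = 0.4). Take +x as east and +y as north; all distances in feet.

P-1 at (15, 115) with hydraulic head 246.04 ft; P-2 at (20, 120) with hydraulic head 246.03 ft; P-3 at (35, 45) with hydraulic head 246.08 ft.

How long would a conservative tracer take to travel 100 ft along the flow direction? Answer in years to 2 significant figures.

210 years

With h = a·x + b·y + c and P-1 as origin, the differences give:
  5·a + 5·b = -0.01
  20·a + (-70)·b = +0.04
Eliminate b (×(-70) and ×5, subtract): -450·a = 0.500 → a = ∂h/∂x = -0.001111
Back-substitute: b = ∂h/∂y = -0.0008889.
|∇h| = √(-0.001111² + -0.0008889²) = 0.001423
Seepage velocity v = K·i/n = 0.37 × 0.001423 / 0.4 = 0.001316 ft/day.
t = 100 / 0.001316 = 7.599e+04 days = 208 years.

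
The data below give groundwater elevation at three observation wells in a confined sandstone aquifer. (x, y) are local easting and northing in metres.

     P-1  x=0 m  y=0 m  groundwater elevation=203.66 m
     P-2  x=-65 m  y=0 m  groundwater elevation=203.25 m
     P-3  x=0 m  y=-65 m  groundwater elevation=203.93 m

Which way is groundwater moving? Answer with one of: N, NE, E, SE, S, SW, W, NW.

∂h/∂x = (203.25 − 203.66) / (-65 − 0) = +0.006308
∂h/∂y = (203.93 − 203.66) / (-65 − 0) = -0.004154
Flow = −∇h = (-0.006308 east, +0.004154 north), which points northwest.

NW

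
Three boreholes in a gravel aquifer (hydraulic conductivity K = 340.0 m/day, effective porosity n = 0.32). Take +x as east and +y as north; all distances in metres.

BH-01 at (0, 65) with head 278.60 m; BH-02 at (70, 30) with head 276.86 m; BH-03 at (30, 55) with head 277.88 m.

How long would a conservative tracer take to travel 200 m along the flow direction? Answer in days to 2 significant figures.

8.2 days

Three-point gradient (reference BH-01): Δ to BH-02 = (70, -35, -1.74), Δ to BH-03 = (30, -10, -0.72).
∂h/∂x = -0.02229, ∂h/∂y = +0.005143 (det = 350).
|∇h| = √(-0.02229² + 0.005143²) = 0.02288
Seepage velocity v = K·i/n = 340.0 × 0.02288 / 0.32 = 24.31 m/day.
t = 200 / 24.31 = 8.227 days.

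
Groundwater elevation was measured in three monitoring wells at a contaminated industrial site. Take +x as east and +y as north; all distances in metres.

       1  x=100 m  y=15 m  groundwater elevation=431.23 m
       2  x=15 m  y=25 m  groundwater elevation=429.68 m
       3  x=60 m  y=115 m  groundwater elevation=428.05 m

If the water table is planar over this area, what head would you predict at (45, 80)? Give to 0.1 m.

428.7 m

With h = a·x + b·y + c and 1 as origin, the differences give:
  (-85)·a + 10·b = -1.55
  (-40)·a + 100·b = -3.18
Eliminate b (×100 and ×10, subtract): -8100·a = -123.200 → a = ∂h/∂x = +0.01521
Back-substitute: b = ∂h/∂y = -0.02572.
h(45, 80) = 431.23 + (+0.01521)·(-55) + (-0.02572)·(65) = 431.23 -0.837 -1.672 = 428.722 m.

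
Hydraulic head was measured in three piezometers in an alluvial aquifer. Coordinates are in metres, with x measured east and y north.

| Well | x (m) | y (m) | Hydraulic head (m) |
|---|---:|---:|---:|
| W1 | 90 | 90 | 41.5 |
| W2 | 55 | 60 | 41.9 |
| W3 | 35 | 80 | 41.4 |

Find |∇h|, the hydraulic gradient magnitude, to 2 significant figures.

Three-point gradient (reference W1): Δ to W2 = (-35, -30, +0.4), Δ to W3 = (-55, -10, -0.1).
∂h/∂x = +0.005385, ∂h/∂y = -0.01962 (det = -1300).
|∇h| = √(0.005385² + -0.01962²) = 0.02035

0.020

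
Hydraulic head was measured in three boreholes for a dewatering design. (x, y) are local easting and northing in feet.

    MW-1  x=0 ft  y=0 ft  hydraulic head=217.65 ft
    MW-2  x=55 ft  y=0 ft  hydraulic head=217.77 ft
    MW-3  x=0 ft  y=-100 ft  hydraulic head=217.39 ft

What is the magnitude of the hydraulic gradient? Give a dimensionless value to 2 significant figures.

∂h/∂x = (217.77 − 217.65) / (55 − 0) = +0.002182
∂h/∂y = (217.39 − 217.65) / (-100 − 0) = +0.002600
|∇h| = √(0.002182² + 0.002600²) = 0.003394

0.0034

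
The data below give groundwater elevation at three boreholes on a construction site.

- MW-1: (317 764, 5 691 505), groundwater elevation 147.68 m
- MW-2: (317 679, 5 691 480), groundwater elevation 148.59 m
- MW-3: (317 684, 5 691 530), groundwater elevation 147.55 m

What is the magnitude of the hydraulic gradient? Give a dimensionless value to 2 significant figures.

Taking MW-1 as reference: MW-2−MW-1 = (-85, -25, +0.91); MW-3−MW-1 = (-80, 25, -0.13).
Solve a·Δx + b·Δy = Δh: det = (-85)·25 − (-80)·(-25) = -4125.
∂h/∂x = [(+0.91)·25 − (-0.13)·(-25)] / -4125 = -0.004727
∂h/∂y = [(-85)·(-0.13) − (-80)·(+0.91)] / -4125 = -0.02033
|∇h| = √(-0.004727² + -0.02033²) = 0.02087

0.021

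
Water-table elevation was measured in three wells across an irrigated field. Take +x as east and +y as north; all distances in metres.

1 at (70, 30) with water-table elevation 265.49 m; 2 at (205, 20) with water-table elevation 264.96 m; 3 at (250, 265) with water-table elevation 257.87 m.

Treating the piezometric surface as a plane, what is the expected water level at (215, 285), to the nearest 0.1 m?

Three-point gradient (reference 1): Δ to 2 = (135, -10, -0.53), Δ to 3 = (180, 235, -7.62).
∂h/∂x = -0.005988, ∂h/∂y = -0.02784 (det = 33525).
h(215, 285) = 265.49 + (-0.005988)·(145) + (-0.02784)·(255) = 265.49 -0.868 -7.099 = 257.523 m.

257.5 m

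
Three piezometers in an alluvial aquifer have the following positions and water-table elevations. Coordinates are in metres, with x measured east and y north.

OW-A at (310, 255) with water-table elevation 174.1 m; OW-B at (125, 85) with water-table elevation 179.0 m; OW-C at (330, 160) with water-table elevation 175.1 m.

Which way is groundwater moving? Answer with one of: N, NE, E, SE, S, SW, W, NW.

NE

Differences from OW-A: to OW-B (Δx, Δy, Δh) = (-185, -170, +4.9); to OW-C = (20, -95, +1.0).
Solve a·Δx + b·Δy = Δh: det = (-185)·(-95) − 20·(-170) = 20975.
∂h/∂x = [(+4.9)·(-95) − (+1.0)·(-170)] / 20975 = -0.01409
∂h/∂y = [(-185)·(+1.0) − 20·(+4.9)] / 20975 = -0.01349
Flow = −∇h = (+0.01409 east, +0.01349 north), which points northeast.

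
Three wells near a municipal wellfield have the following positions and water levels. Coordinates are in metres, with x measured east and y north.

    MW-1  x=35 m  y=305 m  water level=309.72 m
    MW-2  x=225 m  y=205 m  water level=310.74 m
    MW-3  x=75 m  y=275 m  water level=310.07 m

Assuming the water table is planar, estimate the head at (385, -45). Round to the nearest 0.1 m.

Taking MW-1 as reference: MW-2−MW-1 = (190, -100, +1.02); MW-3−MW-1 = (40, -30, +0.35).
Solve a·Δx + b·Δy = Δh: det = 190·(-30) − 40·(-100) = -1700.
∂h/∂x = [(+1.02)·(-30) − (+0.35)·(-100)] / -1700 = -0.002588
∂h/∂y = [190·(+0.35) − 40·(+1.02)] / -1700 = -0.01512
h(385, -45) = 309.72 + (-0.002588)·(350) + (-0.01512)·(-350) = 309.72 -0.906 +5.291 = 314.105 m.

314.1 m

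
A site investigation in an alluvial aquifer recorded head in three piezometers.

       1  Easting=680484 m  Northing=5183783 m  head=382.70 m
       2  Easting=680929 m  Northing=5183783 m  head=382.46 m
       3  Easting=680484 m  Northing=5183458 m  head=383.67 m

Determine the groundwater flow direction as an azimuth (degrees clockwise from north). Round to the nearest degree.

010°

∂h/∂x = (382.46 − 382.70) / (680929 − 680484) = -0.0005393
∂h/∂y = (383.67 − 382.70) / (5183458 − 5183783) = -0.002985
Flow direction (−∇h) has components (+0.0005393 E, +0.002985 N).
Azimuth = atan2(E, N) = atan2(+0.0005393, +0.002985) = 10.2° ≈ 010°.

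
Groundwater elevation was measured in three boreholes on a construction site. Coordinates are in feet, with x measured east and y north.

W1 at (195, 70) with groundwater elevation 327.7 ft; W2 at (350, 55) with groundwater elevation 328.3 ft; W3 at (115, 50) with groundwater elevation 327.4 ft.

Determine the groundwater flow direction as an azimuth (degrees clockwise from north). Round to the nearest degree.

Taking W1 as reference: W2−W1 = (155, -15, +0.6); W3−W1 = (-80, -20, -0.3).
Determinant of the coordinate differences = 155·(-20) − (-80)·(-15) = -4300.
∂h/∂x = [(+0.6)·(-20) − (-0.3)·(-15)] / -4300 = +0.003837
∂h/∂y = [155·(-0.3) − (-80)·(+0.6)] / -4300 = -0.0003488
Flow direction (−∇h) has components (-0.003837 E, +0.0003488 N).
Azimuth = atan2(E, N) = atan2(-0.003837, +0.0003488) = 275.2° ≈ 275°.

275°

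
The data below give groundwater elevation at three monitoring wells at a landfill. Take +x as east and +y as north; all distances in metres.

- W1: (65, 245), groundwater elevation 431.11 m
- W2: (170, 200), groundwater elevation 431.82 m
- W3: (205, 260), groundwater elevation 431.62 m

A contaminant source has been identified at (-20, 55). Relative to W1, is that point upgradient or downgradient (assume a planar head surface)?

Three-point gradient (reference W1): Δ to W2 = (105, -45, +0.71), Δ to W3 = (140, 15, +0.51).
∂h/∂x = +0.004267, ∂h/∂y = -0.005822 (det = 7875).
Head at (-20, 55) = 431.11 + (+0.004267)·(-85) + (-0.005822)·(-190) = 431.85 m.
That is higher than the 431.11 m at W1, so the point is upgradient.

upgradient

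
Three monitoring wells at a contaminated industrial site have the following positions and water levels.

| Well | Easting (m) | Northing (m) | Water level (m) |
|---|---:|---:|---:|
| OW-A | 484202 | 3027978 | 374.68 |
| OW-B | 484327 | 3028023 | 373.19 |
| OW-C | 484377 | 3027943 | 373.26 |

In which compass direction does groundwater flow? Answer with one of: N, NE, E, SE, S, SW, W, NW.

With h = a·x + b·y + c and OW-A as origin, the differences give:
  125·a + 45·b = -1.49
  175·a + (-35)·b = -1.42
Eliminate b (×(-35) and ×45, subtract): -12250·a = 116.050 → a = ∂h/∂x = -0.009473
Back-substitute: b = ∂h/∂y = -0.006796.
Flow = −∇h = (+0.009473 east, +0.006796 north), which points northeast.

NE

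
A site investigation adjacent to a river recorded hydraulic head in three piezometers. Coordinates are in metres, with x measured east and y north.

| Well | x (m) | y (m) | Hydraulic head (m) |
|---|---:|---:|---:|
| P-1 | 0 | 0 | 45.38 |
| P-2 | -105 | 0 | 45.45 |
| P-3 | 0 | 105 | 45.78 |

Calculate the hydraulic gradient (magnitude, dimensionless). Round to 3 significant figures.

0.00387

∂h/∂x = (45.45 − 45.38) / (-105 − 0) = -0.0006667
∂h/∂y = (45.78 − 45.38) / (105 − 0) = +0.003810
|∇h| = √(-0.0006667² + 0.003810²) = 0.003868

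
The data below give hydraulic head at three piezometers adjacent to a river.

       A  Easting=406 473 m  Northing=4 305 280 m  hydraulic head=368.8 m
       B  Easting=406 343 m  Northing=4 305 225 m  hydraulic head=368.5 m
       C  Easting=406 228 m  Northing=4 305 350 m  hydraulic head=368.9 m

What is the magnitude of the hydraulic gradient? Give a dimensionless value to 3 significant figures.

Differences from A: to B (Δx, Δy, Δh) = (-130, -55, -0.3); to C = (-245, 70, +0.1).
Solve a·Δx + b·Δy = Δh: det = (-130)·70 − (-245)·(-55) = -22575.
∂h/∂x = [(-0.3)·70 − (+0.1)·(-55)] / -22575 = +0.0006866
∂h/∂y = [(-130)·(+0.1) − (-245)·(-0.3)] / -22575 = +0.003832
|∇h| = √(0.0006866² + 0.003832²) = 0.003893

0.00389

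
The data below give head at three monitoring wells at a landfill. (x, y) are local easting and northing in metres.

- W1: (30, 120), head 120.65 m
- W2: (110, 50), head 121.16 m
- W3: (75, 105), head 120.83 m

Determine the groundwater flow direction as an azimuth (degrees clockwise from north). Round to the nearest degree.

330°

With h = a·x + b·y + c and W1 as origin, the differences give:
  80·a + (-70)·b = +0.51
  45·a + (-15)·b = +0.18
Eliminate b (×(-15) and ×(-70), subtract): 1950·a = 4.950 → a = ∂h/∂x = +0.002538
Back-substitute: b = ∂h/∂y = -0.004385.
Flow direction (−∇h) has components (-0.002538 E, +0.004385 N).
Azimuth = atan2(E, N) = atan2(-0.002538, +0.004385) = 329.9° ≈ 330°.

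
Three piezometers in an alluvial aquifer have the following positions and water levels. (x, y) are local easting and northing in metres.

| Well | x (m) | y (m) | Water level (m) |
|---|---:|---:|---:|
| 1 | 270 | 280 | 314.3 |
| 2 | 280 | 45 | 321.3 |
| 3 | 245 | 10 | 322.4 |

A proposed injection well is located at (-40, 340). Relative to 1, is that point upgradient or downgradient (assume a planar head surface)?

downgradient

Differences from 1: to 2 (Δx, Δy, Δh) = (10, -235, +7.0); to 3 = (-25, -270, +8.1).
Determinant of the coordinate differences = 10·(-270) − (-25)·(-235) = -8575.
∂h/∂x = [(+7.0)·(-270) − (+8.1)·(-235)] / -8575 = -0.001574
∂h/∂y = [10·(+8.1) − (-25)·(+7.0)] / -8575 = -0.02985
Head at (-40, 340) = 314.3 + (-0.001574)·(-310) + (-0.02985)·(60) = 313.00 m.
That is lower than the 314.3 m at 1, so the point is downgradient.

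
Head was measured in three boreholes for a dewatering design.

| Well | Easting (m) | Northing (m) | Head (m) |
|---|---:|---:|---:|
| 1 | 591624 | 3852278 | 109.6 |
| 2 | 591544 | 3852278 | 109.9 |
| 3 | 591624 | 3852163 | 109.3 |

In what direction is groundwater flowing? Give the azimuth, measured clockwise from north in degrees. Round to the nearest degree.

∂h/∂x = (109.9 − 109.6) / (591544 − 591624) = -0.003750
∂h/∂y = (109.3 − 109.6) / (3852163 − 3852278) = +0.002609
Flow direction (−∇h) has components (+0.003750 E, -0.002609 N).
Azimuth = atan2(E, N) = atan2(+0.003750, -0.002609) = 124.8° ≈ 125°.

125°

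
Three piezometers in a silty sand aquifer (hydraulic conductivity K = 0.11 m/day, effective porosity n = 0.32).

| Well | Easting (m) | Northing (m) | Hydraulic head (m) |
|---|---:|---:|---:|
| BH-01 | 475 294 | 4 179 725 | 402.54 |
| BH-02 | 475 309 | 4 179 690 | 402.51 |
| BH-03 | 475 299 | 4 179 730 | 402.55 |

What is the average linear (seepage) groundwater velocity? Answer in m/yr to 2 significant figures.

0.18 m/yr

Differences from BH-01: to BH-02 (Δx, Δy, Δh) = (15, -35, -0.03); to BH-03 = (5, 5, +0.01).
Determinant of the coordinate differences = 15·5 − 5·(-35) = 250.
∂h/∂x = [(-0.03)·5 − (+0.01)·(-35)] / 250 = +0.0008000
∂h/∂y = [15·(+0.01) − 5·(-0.03)] / 250 = +0.001200
|∇h| = √(0.0008000² + 0.001200²) = 0.001442
Seepage velocity v = K·i/n = 0.11 × 0.001442 / 0.32 = 0.0004957 m/day = 0.1811 m/yr.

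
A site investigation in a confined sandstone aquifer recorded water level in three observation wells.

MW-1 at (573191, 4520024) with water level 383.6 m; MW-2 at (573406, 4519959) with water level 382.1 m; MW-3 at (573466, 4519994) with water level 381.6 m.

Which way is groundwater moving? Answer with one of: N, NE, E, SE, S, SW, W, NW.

E

Differences from MW-1: to MW-2 (Δx, Δy, Δh) = (215, -65, -1.5); to MW-3 = (275, -30, -2.0).
Solve a·Δx + b·Δy = Δh: det = 215·(-30) − 275·(-65) = 11425.
∂h/∂x = [(-1.5)·(-30) − (-2.0)·(-65)] / 11425 = -0.007440
∂h/∂y = [215·(-2.0) − 275·(-1.5)] / 11425 = -0.001532
Flow = −∇h = (+0.007440 east, +0.001532 north), which points east.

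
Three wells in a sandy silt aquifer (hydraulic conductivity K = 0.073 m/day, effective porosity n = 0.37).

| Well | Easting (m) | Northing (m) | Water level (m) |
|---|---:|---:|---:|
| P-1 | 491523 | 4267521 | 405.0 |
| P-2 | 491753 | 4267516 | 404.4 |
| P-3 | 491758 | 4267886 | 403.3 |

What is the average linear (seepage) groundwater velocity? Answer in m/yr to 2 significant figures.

0.29 m/yr

Taking P-1 as reference: P-2−P-1 = (230, -5, -0.6); P-3−P-1 = (235, 365, -1.7).
Determinant of the coordinate differences = 230·365 − 235·(-5) = 85125.
∂h/∂x = [(-0.6)·365 − (-1.7)·(-5)] / 85125 = -0.002673
∂h/∂y = [230·(-1.7) − 235·(-0.6)] / 85125 = -0.002937
|∇h| = √(-0.002673² + -0.002937²) = 0.003971
Seepage velocity v = K·i/n = 0.073 × 0.003971 / 0.37 = 0.0007835 m/day = 0.2862 m/yr.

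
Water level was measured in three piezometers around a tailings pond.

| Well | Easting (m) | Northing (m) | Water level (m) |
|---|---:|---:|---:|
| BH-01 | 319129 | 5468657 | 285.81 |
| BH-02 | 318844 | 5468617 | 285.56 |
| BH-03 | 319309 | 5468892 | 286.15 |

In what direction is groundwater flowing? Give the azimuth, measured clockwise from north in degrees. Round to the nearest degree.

Three-point gradient (reference BH-01): Δ to BH-02 = (-285, -40, -0.25), Δ to BH-03 = (180, 235, +0.34).
∂h/∂x = +0.0007553, ∂h/∂y = +0.0008683 (det = -59775).
Flow direction (−∇h) has components (-0.0007553 E, -0.0008683 N).
Azimuth = atan2(E, N) = atan2(-0.0007553, -0.0008683) = 221.0° ≈ 221°.

221°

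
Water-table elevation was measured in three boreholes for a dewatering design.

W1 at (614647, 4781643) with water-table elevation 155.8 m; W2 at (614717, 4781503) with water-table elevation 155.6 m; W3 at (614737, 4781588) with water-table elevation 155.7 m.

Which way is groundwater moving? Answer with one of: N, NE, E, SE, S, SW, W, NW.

Differences from W1: to W2 (Δx, Δy, Δh) = (70, -140, -0.2); to W3 = (90, -55, -0.1).
Determinant of the coordinate differences = 70·(-55) − 90·(-140) = 8750.
∂h/∂x = [(-0.2)·(-55) − (-0.1)·(-140)] / 8750 = -0.0003429
∂h/∂y = [70·(-0.1) − 90·(-0.2)] / 8750 = +0.001257
Flow = −∇h = (+0.0003429 east, -0.001257 north), which points south.

S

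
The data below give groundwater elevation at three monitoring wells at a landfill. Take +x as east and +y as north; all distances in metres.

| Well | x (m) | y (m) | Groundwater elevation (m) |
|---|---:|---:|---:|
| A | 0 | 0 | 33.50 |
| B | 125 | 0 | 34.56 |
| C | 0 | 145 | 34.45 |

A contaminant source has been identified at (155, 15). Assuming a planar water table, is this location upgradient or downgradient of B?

upgradient

∂h/∂x = (34.56 − 33.50) / (125 − 0) = +0.008480
∂h/∂y = (34.45 − 33.50) / (145 − 0) = +0.006552
Head at (155, 15) = 33.50 + (+0.008480)·(155) + (+0.006552)·(15) = 34.91 m.
That is higher than the 34.56 m at B, so the point is upgradient.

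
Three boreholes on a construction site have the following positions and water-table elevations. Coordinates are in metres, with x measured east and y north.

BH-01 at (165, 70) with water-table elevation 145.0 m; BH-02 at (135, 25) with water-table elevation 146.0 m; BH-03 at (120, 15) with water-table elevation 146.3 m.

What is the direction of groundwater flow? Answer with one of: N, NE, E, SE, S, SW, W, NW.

With h = a·x + b·y + c and BH-01 as origin, the differences give:
  (-30)·a + (-45)·b = +1.0
  (-45)·a + (-55)·b = +1.3
Eliminate b (×(-55) and ×(-45), subtract): -375·a = 3.50 → a = ∂h/∂x = -0.009333
Back-substitute: b = ∂h/∂y = -0.01600.
Flow = −∇h = (+0.009333 east, +0.01600 north), which points northeast.

NE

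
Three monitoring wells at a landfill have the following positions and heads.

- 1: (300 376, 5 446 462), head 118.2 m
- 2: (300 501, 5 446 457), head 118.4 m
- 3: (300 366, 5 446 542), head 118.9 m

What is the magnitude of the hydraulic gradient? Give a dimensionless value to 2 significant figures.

With h = a·x + b·y + c and 1 as origin, the differences give:
  125·a + (-5)·b = +0.2
  (-10)·a + 80·b = +0.7
Eliminate b (×80 and ×(-5), subtract): 9950·a = 19.50 → a = ∂h/∂x = +0.001960
Back-substitute: b = ∂h/∂y = +0.008995.
|∇h| = √(0.001960² + 0.008995²) = 0.009206

0.0092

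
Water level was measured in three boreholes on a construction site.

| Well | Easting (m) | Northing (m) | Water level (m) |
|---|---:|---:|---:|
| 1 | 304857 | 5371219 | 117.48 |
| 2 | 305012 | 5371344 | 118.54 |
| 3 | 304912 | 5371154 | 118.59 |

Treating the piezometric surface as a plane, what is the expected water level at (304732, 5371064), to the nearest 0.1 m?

Taking 1 as reference: 2−1 = (155, 125, +1.06); 3−1 = (55, -65, +1.11).
Determinant of the coordinate differences = 155·(-65) − 55·125 = -16950.
∂h/∂x = [(+1.06)·(-65) − (+1.11)·125] / -16950 = +0.01225
∂h/∂y = [155·(+1.11) − 55·(+1.06)] / -16950 = -0.006711
h(304732, 5371064) = 117.48 + (+0.01225)·(-125) + (-0.006711)·(-155) = 117.48 -1.531 +1.040 = 116.989 m.

117.0 m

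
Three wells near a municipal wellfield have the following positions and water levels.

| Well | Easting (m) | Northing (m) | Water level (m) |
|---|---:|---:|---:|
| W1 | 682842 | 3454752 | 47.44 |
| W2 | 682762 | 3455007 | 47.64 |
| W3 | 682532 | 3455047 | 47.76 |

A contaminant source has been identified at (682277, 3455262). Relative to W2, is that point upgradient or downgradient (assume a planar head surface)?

upgradient

Differences from W1: to W2 (Δx, Δy, Δh) = (-80, 255, +0.20); to W3 = (-310, 295, +0.32).
Solve a·Δx + b·Δy = Δh: det = (-80)·295 − (-310)·255 = 55450.
∂h/∂x = [(+0.20)·295 − (+0.32)·255] / 55450 = -0.0004076
∂h/∂y = [(-80)·(+0.32) − (-310)·(+0.20)] / 55450 = +0.0006564
Head at (682277, 3455262) = 47.44 + (-0.0004076)·(-565) + (+0.0006564)·(510) = 48.01 m.
That is higher than the 47.64 m at W2, so the point is upgradient.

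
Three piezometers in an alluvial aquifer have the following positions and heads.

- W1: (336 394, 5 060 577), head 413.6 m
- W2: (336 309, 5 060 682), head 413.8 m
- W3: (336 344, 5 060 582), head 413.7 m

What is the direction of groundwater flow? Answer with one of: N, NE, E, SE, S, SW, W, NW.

Taking W1 as reference: W2−W1 = (-85, 105, +0.2); W3−W1 = (-50, 5, +0.1).
Solve a·Δx + b·Δy = Δh: det = (-85)·5 − (-50)·105 = 4825.
∂h/∂x = [(+0.2)·5 − (+0.1)·105] / 4825 = -0.001969
∂h/∂y = [(-85)·(+0.1) − (-50)·(+0.2)] / 4825 = +0.0003109
Flow = −∇h = (+0.001969 east, -0.0003109 north), which points east.

E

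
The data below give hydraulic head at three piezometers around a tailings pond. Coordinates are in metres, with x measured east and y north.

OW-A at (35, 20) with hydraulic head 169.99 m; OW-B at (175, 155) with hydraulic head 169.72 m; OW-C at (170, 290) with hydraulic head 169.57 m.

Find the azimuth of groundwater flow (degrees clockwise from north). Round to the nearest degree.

036°

Taking OW-A as reference: OW-B−OW-A = (140, 135, -0.27); OW-C−OW-A = (135, 270, -0.42).
Determinant of the coordinate differences = 140·270 − 135·135 = 19575.
∂h/∂x = [(-0.27)·270 − (-0.42)·135] / 19575 = -0.0008276
∂h/∂y = [140·(-0.42) − 135·(-0.27)] / 19575 = -0.001142
Flow direction (−∇h) has components (+0.0008276 E, +0.001142 N).
Azimuth = atan2(E, N) = atan2(+0.0008276, +0.001142) = 35.9° ≈ 036°.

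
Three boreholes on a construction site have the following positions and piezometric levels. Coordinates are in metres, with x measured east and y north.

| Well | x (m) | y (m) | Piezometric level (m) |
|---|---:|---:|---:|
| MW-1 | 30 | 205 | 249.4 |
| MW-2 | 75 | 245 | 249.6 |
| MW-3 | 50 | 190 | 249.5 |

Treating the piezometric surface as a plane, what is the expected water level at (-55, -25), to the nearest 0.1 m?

249.1 m

Differences from MW-1: to MW-2 (Δx, Δy, Δh) = (45, 40, +0.2); to MW-3 = (20, -15, +0.1).
Determinant of the coordinate differences = 45·(-15) − 20·40 = -1475.
∂h/∂x = [(+0.2)·(-15) − (+0.1)·40] / -1475 = +0.004746
∂h/∂y = [45·(+0.1) − 20·(+0.2)] / -1475 = -0.0003390
h(-55, -25) = 249.4 + (+0.004746)·(-85) + (-0.0003390)·(-230) = 249.4 -0.403 +0.078 = 249.075 m.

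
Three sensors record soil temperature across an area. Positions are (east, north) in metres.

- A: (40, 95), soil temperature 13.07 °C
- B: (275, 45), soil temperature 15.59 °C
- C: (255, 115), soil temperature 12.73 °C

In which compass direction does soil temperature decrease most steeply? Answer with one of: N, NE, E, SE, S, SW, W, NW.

N

With T = a·x + b·y + c and A as origin, the differences give:
  235·a + (-50)·b = +2.52
  215·a + 20·b = -0.34
Eliminate b (×20 and ×(-50), subtract): 15450·a = 33.400 → a = ∂T/∂x = +0.002162
Back-substitute: b = ∂T/∂y = -0.04024.
Steepest decrease is along −∇f = (-0.002162 E, +0.04024 N) → north.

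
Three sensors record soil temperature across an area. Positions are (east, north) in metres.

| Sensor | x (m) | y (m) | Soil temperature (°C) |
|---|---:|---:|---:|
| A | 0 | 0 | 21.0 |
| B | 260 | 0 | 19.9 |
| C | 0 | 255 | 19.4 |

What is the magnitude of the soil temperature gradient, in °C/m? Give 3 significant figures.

0.00757 °C/m

∂T/∂x = (19.9 − 21.0) / (260 − 0) = -0.004231
∂T/∂y = (19.4 − 21.0) / (255 − 0) = -0.006275
|∇f| = √(-0.004231² + -0.006275²) = 0.007568 °C/m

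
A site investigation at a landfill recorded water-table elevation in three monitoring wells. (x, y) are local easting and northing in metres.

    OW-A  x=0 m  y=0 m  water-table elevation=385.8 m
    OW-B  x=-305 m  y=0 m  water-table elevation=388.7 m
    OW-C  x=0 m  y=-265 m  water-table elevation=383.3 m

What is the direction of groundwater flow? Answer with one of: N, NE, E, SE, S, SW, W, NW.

∂h/∂x = (388.7 − 385.8) / (-305 − 0) = -0.009508
∂h/∂y = (383.3 − 385.8) / (-265 − 0) = +0.009434
Flow = −∇h = (+0.009508 east, -0.009434 north), which points southeast.

SE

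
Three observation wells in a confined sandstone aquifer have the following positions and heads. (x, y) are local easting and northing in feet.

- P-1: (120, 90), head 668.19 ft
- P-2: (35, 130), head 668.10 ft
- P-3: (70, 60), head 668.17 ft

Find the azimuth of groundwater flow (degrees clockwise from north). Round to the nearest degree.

309°

Differences from P-1: to P-2 (Δx, Δy, Δh) = (-85, 40, -0.09); to P-3 = (-50, -30, -0.02).
Determinant of the coordinate differences = (-85)·(-30) − (-50)·40 = 4550.
∂h/∂x = [(-0.09)·(-30) − (-0.02)·40] / 4550 = +0.0007692
∂h/∂y = [(-85)·(-0.02) − (-50)·(-0.09)] / 4550 = -0.0006154
Flow direction (−∇h) has components (-0.0007692 E, +0.0006154 N).
Azimuth = atan2(E, N) = atan2(-0.0007692, +0.0006154) = 308.7° ≈ 309°.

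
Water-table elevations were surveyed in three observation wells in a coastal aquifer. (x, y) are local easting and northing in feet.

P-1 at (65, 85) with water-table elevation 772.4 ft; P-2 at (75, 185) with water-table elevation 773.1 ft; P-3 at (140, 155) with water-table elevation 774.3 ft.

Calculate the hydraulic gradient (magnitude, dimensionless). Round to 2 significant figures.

0.021

Differences from P-1: to P-2 (Δx, Δy, Δh) = (10, 100, +0.7); to P-3 = (75, 70, +1.9).
Solve a·Δx + b·Δy = Δh: det = 10·70 − 75·100 = -6800.
∂h/∂x = [(+0.7)·70 − (+1.9)·100] / -6800 = +0.02074
∂h/∂y = [10·(+1.9) − 75·(+0.7)] / -6800 = +0.004926
|∇h| = √(0.02074² + 0.004926²) = 0.02132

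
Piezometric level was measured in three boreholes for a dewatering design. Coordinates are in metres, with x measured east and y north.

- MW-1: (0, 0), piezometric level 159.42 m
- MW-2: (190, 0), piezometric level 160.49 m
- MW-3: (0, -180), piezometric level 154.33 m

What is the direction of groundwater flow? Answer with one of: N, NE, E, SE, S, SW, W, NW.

S

∂h/∂x = (160.49 − 159.42) / (190 − 0) = +0.005632
∂h/∂y = (154.33 − 159.42) / (-180 − 0) = +0.02828
Flow = −∇h = (-0.005632 east, -0.02828 north), which points south.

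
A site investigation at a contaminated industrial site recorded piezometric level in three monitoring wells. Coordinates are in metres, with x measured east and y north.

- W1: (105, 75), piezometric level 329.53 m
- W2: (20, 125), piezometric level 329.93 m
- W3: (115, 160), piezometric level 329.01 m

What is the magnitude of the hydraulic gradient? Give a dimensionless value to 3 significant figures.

With h = a·x + b·y + c and W1 as origin, the differences give:
  (-85)·a + 50·b = +0.40
  10·a + 85·b = -0.52
Eliminate b (×85 and ×50, subtract): -7725·a = 60.000 → a = ∂h/∂x = -0.007767
Back-substitute: b = ∂h/∂y = -0.005204.
|∇h| = √(-0.007767² + -0.005204²) = 0.009349

0.00935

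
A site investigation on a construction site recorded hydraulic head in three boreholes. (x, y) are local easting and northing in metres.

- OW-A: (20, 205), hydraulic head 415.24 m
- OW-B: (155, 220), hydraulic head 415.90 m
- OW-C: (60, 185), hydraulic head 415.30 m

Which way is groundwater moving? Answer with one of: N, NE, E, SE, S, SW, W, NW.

With h = a·x + b·y + c and OW-A as origin, the differences give:
  135·a + 15·b = +0.66
  40·a + (-20)·b = +0.06
Eliminate b (×(-20) and ×15, subtract): -3300·a = -14.100 → a = ∂h/∂x = +0.004273
Back-substitute: b = ∂h/∂y = +0.005545.
Flow = −∇h = (-0.004273 east, -0.005545 north), which points southwest.

SW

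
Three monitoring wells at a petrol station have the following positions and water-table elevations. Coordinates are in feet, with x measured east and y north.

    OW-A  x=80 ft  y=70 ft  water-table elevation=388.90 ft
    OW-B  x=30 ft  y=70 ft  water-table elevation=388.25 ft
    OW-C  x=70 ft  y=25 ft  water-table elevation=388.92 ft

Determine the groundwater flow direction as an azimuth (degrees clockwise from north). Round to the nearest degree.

Three-point gradient (reference OW-A): Δ to OW-B = (-50, 0, -0.65), Δ to OW-C = (-10, -45, +0.02).
∂h/∂x = +0.01300, ∂h/∂y = -0.003333 (det = 2250).
Flow direction (−∇h) has components (-0.01300 E, +0.003333 N).
Azimuth = atan2(E, N) = atan2(-0.01300, +0.003333) = 284.4° ≈ 284°.

284°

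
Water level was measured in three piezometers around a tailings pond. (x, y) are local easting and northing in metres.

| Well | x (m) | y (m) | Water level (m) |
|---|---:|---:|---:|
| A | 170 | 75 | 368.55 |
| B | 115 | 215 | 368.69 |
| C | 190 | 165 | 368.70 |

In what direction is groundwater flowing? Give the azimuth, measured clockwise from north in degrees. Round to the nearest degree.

217°

Three-point gradient (reference A): Δ to B = (-55, 140, +0.14), Δ to C = (20, 90, +0.15).
∂h/∂x = +0.001084, ∂h/∂y = +0.001426 (det = -7750).
Flow direction (−∇h) has components (-0.001084 E, -0.001426 N).
Azimuth = atan2(E, N) = atan2(-0.001084, -0.001426) = 217.2° ≈ 217°.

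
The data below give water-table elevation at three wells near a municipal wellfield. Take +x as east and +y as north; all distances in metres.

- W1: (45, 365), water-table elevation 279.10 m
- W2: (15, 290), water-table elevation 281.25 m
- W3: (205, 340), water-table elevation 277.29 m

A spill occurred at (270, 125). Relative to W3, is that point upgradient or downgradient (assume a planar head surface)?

upgradient

With h = a·x + b·y + c and W1 as origin, the differences give:
  (-30)·a + (-75)·b = +2.15
  160·a + (-25)·b = -1.81
Eliminate b (×(-25) and ×(-75), subtract): 12750·a = -189.500 → a = ∂h/∂x = -0.01486
Back-substitute: b = ∂h/∂y = -0.02272.
Head at (270, 125) = 279.10 + (-0.01486)·(225) + (-0.02272)·(-240) = 281.21 m.
That is higher than the 277.29 m at W3, so the point is upgradient.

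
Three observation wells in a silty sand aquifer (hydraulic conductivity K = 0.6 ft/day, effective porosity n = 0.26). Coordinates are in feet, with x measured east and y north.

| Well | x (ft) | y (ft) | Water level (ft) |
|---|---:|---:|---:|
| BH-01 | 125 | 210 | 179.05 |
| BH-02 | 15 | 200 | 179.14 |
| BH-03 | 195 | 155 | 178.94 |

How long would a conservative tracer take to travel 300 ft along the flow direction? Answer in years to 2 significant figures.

290 years

Taking BH-01 as reference: BH-02−BH-01 = (-110, -10, +0.09); BH-03−BH-01 = (70, -55, -0.11).
Determinant of the coordinate differences = (-110)·(-55) − 70·(-10) = 6750.
∂h/∂x = [(+0.09)·(-55) − (-0.11)·(-10)] / 6750 = -0.0008963
∂h/∂y = [(-110)·(-0.11) − 70·(+0.09)] / 6750 = +0.0008593
|∇h| = √(-0.0008963² + 0.0008593²) = 0.001242
Seepage velocity v = K·i/n = 0.6 × 0.001242 / 0.26 = 0.002866 ft/day.
t = 300 / 0.002866 = 1.047e+05 days = 287 years.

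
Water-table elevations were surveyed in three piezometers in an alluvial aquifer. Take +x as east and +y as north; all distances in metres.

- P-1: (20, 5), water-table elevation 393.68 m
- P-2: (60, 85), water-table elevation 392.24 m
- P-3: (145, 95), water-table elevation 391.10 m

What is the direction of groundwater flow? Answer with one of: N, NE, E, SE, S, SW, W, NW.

Differences from P-1: to P-2 (Δx, Δy, Δh) = (40, 80, -1.44); to P-3 = (125, 90, -2.58).
Determinant of the coordinate differences = 40·90 − 125·80 = -6400.
∂h/∂x = [(-1.44)·90 − (-2.58)·80] / -6400 = -0.01200
∂h/∂y = [40·(-2.58) − 125·(-1.44)] / -6400 = -0.01200
Flow = −∇h = (+0.01200 east, +0.01200 north), which points northeast.

NE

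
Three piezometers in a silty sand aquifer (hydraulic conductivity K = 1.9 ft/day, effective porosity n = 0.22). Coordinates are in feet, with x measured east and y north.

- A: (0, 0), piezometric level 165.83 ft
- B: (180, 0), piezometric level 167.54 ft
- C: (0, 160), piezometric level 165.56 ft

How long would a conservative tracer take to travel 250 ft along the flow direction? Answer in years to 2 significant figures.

8.2 years

∂h/∂x = (167.54 − 165.83) / (180 − 0) = +0.009500
∂h/∂y = (165.56 − 165.83) / (160 − 0) = -0.001688
|∇h| = √(0.009500² + -0.001688²) = 0.009649
Seepage velocity v = K·i/n = 1.9 × 0.009649 / 0.22 = 0.08333 ft/day.
t = 250 / 0.08333 = 3000 days = 8.21 years.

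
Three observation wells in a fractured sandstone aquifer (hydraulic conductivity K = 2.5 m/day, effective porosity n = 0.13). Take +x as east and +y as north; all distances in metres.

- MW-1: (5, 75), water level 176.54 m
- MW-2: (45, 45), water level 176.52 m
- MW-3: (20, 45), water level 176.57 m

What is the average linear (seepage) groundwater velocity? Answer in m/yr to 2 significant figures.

Differences from MW-1: to MW-2 (Δx, Δy, Δh) = (40, -30, -0.02); to MW-3 = (15, -30, +0.03).
Determinant of the coordinate differences = 40·(-30) − 15·(-30) = -750.
∂h/∂x = [(-0.02)·(-30) − (+0.03)·(-30)] / -750 = -0.002000
∂h/∂y = [40·(+0.03) − 15·(-0.02)] / -750 = -0.002000
|∇h| = √(-0.002000² + -0.002000²) = 0.002828
Seepage velocity v = K·i/n = 2.5 × 0.002828 / 0.13 = 0.05438 m/day = 19.86 m/yr.

20 m/yr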